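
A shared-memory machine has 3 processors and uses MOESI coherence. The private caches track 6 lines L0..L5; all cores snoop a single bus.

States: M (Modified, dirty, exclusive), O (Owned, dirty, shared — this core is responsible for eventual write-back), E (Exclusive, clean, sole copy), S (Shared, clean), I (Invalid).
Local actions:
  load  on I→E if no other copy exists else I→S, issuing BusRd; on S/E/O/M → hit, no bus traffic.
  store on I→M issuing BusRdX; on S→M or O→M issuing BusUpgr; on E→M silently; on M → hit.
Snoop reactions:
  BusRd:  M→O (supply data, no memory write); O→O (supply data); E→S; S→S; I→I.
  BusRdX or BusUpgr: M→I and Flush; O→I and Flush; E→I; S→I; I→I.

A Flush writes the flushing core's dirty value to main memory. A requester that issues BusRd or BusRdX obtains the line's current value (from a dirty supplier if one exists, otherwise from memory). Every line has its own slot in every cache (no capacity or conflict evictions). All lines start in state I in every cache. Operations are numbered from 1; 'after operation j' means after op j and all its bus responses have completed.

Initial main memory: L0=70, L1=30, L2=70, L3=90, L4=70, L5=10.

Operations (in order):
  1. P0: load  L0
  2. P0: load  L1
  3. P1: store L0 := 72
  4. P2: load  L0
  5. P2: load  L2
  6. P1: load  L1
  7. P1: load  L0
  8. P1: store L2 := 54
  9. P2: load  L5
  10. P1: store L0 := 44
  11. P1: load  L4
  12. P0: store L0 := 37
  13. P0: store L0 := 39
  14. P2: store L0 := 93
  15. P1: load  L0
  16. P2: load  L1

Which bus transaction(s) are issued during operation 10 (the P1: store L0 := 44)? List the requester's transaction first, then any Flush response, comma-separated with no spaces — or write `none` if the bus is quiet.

1. P0: load  L0  bus=[BusRd]  L0: P0=E P1=I P2=I  mem[L0]=70
2. P0: load  L1  bus=[BusRd]  L1: P0=E P1=I P2=I  mem[L1]=30
3. P1: store L0 := 72  bus=[BusRdX]  L0: P0=I P1=M P2=I  mem[L0]=70
4. P2: load  L0  bus=[BusRd]  L0: P0=I P1=O P2=S  mem[L0]=70
5. P2: load  L2  bus=[BusRd]  L2: P0=I P1=I P2=E  mem[L2]=70
6. P1: load  L1  bus=[BusRd]  L1: P0=S P1=S P2=I  mem[L1]=30
7. P1: load  L0  bus=[-]  L0: P0=I P1=O P2=S  mem[L0]=70
8. P1: store L2 := 54  bus=[BusRdX]  L2: P0=I P1=M P2=I  mem[L2]=70
9. P2: load  L5  bus=[BusRd]  L5: P0=I P1=I P2=E  mem[L5]=10
10. P1: store L0 := 44  bus=[BusUpgr]  L0: P0=I P1=M P2=I  mem[L0]=70
11. P1: load  L4  bus=[BusRd]  L4: P0=I P1=E P2=I  mem[L4]=70
12. P0: store L0 := 37  bus=[BusRdX,Flush]  L0: P0=M P1=I P2=I  mem[L0]=44
13. P0: store L0 := 39  bus=[-]  L0: P0=M P1=I P2=I  mem[L0]=44
14. P2: store L0 := 93  bus=[BusRdX,Flush]  L0: P0=I P1=I P2=M  mem[L0]=39
15. P1: load  L0  bus=[BusRd]  L0: P0=I P1=S P2=O  mem[L0]=39
16. P2: load  L1  bus=[BusRd]  L1: P0=S P1=S P2=S  mem[L1]=30

bus = BusUpgr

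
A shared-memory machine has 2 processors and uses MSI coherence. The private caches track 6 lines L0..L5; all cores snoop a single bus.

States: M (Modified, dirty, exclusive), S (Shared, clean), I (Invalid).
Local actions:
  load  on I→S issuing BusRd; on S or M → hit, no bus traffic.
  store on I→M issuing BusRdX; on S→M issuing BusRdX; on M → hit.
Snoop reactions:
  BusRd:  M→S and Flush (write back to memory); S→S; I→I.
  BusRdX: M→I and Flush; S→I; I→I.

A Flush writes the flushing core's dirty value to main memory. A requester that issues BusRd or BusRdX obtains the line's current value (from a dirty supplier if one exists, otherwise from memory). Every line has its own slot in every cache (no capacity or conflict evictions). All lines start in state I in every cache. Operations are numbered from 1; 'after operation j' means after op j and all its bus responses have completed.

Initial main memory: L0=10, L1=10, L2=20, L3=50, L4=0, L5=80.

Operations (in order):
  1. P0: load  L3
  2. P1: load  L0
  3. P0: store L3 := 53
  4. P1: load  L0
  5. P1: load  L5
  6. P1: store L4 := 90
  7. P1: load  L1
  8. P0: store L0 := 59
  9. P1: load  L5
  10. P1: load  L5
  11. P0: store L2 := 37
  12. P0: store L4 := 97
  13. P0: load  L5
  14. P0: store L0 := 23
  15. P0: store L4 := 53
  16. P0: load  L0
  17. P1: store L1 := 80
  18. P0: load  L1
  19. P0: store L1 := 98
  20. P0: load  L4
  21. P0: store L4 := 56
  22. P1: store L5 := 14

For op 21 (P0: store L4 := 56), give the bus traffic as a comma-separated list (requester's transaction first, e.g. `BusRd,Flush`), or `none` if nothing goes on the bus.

[1] P0: load  L3 | P0:S(50), P1:I | bus: BusRd
[2] P1: load  L0 | P0:I, P1:S(10) | bus: BusRd
[3] P0: store L3 := 53 | P0:M(53), P1:I | bus: BusRdX
[4] P1: load  L0 | P0:I, P1:S(10) | bus: none
[5] P1: load  L5 | P0:I, P1:S(80) | bus: BusRd
[6] P1: store L4 := 90 | P0:I, P1:M(90) | bus: BusRdX
[7] P1: load  L1 | P0:I, P1:S(10) | bus: BusRd
[8] P0: store L0 := 59 | P0:M(59), P1:I | bus: BusRdX
[9] P1: load  L5 | P0:I, P1:S(80) | bus: none
[10] P1: load  L5 | P0:I, P1:S(80) | bus: none
[11] P0: store L2 := 37 | P0:M(37), P1:I | bus: BusRdX
[12] P0: store L4 := 97 | P0:M(97), P1:I | bus: BusRdX,Flush
[13] P0: load  L5 | P0:S(80), P1:S(80) | bus: BusRd
[14] P0: store L0 := 23 | P0:M(23), P1:I | bus: none
[15] P0: store L4 := 53 | P0:M(53), P1:I | bus: none
[16] P0: load  L0 | P0:M(23), P1:I | bus: none
[17] P1: store L1 := 80 | P0:I, P1:M(80) | bus: BusRdX
[18] P0: load  L1 | P0:S(80), P1:S(80) | bus: BusRd,Flush
[19] P0: store L1 := 98 | P0:M(98), P1:I | bus: BusRdX
[20] P0: load  L4 | P0:M(53), P1:I | bus: none
[21] P0: store L4 := 56 | P0:M(56), P1:I | bus: none
[22] P1: store L5 := 14 | P0:I, P1:M(14) | bus: BusRdX

bus = none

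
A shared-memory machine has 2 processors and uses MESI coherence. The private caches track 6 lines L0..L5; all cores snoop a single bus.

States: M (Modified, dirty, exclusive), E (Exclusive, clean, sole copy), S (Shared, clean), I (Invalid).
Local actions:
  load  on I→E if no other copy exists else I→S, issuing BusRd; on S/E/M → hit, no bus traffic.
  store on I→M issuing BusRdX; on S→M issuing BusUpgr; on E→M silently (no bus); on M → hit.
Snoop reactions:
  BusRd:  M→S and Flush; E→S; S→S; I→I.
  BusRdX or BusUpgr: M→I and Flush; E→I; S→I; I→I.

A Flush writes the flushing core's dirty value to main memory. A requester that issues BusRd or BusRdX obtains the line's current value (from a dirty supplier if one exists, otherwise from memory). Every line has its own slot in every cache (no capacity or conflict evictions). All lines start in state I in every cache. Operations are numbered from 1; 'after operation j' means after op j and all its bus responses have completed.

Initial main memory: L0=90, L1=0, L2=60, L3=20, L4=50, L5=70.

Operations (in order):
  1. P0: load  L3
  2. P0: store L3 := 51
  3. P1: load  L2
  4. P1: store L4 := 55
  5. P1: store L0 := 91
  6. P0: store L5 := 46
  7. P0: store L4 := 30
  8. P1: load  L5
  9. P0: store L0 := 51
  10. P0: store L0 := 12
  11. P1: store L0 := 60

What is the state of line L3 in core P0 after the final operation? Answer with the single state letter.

state = M

1. P0: load  L3  bus=[BusRd]  L3: P0=E P1=I  mem[L3]=20
2. P0: store L3 := 51  bus=[-]  L3: P0=M P1=I  mem[L3]=20
3. P1: load  L2  bus=[BusRd]  L2: P0=I P1=E  mem[L2]=60
4. P1: store L4 := 55  bus=[BusRdX]  L4: P0=I P1=M  mem[L4]=50
5. P1: store L0 := 91  bus=[BusRdX]  L0: P0=I P1=M  mem[L0]=90
6. P0: store L5 := 46  bus=[BusRdX]  L5: P0=M P1=I  mem[L5]=70
7. P0: store L4 := 30  bus=[BusRdX,Flush]  L4: P0=M P1=I  mem[L4]=55
8. P1: load  L5  bus=[BusRd,Flush]  L5: P0=S P1=S  mem[L5]=46
9. P0: store L0 := 51  bus=[BusRdX,Flush]  L0: P0=M P1=I  mem[L0]=91
10. P0: store L0 := 12  bus=[-]  L0: P0=M P1=I  mem[L0]=91
11. P1: store L0 := 60  bus=[BusRdX,Flush]  L0: P0=I P1=M  mem[L0]=12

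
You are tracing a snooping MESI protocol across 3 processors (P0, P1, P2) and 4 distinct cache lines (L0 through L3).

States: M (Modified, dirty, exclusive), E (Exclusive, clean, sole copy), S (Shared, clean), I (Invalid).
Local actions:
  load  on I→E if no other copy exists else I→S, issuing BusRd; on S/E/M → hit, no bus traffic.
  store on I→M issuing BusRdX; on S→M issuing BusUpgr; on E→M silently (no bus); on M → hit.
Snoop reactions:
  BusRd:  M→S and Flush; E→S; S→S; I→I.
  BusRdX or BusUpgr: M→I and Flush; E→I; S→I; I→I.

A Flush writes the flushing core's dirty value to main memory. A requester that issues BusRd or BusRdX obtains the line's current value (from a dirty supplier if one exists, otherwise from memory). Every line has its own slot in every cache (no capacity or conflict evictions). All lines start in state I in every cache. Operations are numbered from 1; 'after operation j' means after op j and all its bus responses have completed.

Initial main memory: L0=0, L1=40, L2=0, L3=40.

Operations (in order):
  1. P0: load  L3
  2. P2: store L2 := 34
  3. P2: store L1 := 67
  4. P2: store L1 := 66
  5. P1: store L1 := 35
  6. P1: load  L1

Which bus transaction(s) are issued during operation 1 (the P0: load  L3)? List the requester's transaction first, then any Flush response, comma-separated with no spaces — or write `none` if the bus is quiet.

[1] P0: load  L3 | P0:E(40), P1:I, P2:I | bus: BusRd
[2] P2: store L2 := 34 | P0:I, P1:I, P2:M(34) | bus: BusRdX
[3] P2: store L1 := 67 | P0:I, P1:I, P2:M(67) | bus: BusRdX
[4] P2: store L1 := 66 | P0:I, P1:I, P2:M(66) | bus: none
[5] P1: store L1 := 35 | P0:I, P1:M(35), P2:I | bus: BusRdX,Flush
[6] P1: load  L1 | P0:I, P1:M(35), P2:I | bus: none

bus = BusRd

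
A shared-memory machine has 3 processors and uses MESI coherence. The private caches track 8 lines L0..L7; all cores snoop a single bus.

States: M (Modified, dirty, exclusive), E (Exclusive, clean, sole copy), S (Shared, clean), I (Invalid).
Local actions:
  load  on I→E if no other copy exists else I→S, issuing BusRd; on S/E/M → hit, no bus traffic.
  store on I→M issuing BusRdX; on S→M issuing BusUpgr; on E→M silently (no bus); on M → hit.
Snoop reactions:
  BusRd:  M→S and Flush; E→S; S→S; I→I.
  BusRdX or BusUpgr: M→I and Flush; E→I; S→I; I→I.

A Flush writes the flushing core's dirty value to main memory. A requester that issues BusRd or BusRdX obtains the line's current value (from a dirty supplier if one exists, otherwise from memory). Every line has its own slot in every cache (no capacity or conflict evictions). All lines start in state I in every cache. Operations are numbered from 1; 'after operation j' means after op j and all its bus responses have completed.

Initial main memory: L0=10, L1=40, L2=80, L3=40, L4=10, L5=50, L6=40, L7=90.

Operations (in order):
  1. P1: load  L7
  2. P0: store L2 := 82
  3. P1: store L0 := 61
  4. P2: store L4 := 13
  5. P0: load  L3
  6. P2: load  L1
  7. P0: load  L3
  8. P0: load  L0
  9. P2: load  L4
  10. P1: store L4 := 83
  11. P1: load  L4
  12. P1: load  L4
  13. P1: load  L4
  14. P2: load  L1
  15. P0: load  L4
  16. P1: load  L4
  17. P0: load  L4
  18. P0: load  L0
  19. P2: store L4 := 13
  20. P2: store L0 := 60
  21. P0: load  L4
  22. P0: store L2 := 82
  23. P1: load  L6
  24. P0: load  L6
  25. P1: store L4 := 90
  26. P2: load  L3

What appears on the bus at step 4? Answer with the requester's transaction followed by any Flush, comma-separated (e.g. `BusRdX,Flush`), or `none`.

bus = BusRdX

[1] P1: load  L7 | P0:I, P1:E(90), P2:I | bus: BusRd
[2] P0: store L2 := 82 | P0:M(82), P1:I, P2:I | bus: BusRdX
[3] P1: store L0 := 61 | P0:I, P1:M(61), P2:I | bus: BusRdX
[4] P2: store L4 := 13 | P0:I, P1:I, P2:M(13) | bus: BusRdX
[5] P0: load  L3 | P0:E(40), P1:I, P2:I | bus: BusRd
[6] P2: load  L1 | P0:I, P1:I, P2:E(40) | bus: BusRd
[7] P0: load  L3 | P0:E(40), P1:I, P2:I | bus: none
[8] P0: load  L0 | P0:S(61), P1:S(61), P2:I | bus: BusRd,Flush
[9] P2: load  L4 | P0:I, P1:I, P2:M(13) | bus: none
[10] P1: store L4 := 83 | P0:I, P1:M(83), P2:I | bus: BusRdX,Flush
[11] P1: load  L4 | P0:I, P1:M(83), P2:I | bus: none
[12] P1: load  L4 | P0:I, P1:M(83), P2:I | bus: none
[13] P1: load  L4 | P0:I, P1:M(83), P2:I | bus: none
[14] P2: load  L1 | P0:I, P1:I, P2:E(40) | bus: none
[15] P0: load  L4 | P0:S(83), P1:S(83), P2:I | bus: BusRd,Flush
[16] P1: load  L4 | P0:S(83), P1:S(83), P2:I | bus: none
[17] P0: load  L4 | P0:S(83), P1:S(83), P2:I | bus: none
[18] P0: load  L0 | P0:S(61), P1:S(61), P2:I | bus: none
[19] P2: store L4 := 13 | P0:I, P1:I, P2:M(13) | bus: BusRdX
[20] P2: store L0 := 60 | P0:I, P1:I, P2:M(60) | bus: BusRdX
[21] P0: load  L4 | P0:S(13), P1:I, P2:S(13) | bus: BusRd,Flush
[22] P0: store L2 := 82 | P0:M(82), P1:I, P2:I | bus: none
[23] P1: load  L6 | P0:I, P1:E(40), P2:I | bus: BusRd
[24] P0: load  L6 | P0:S(40), P1:S(40), P2:I | bus: BusRd
[25] P1: store L4 := 90 | P0:I, P1:M(90), P2:I | bus: BusRdX
[26] P2: load  L3 | P0:S(40), P1:I, P2:S(40) | bus: BusRd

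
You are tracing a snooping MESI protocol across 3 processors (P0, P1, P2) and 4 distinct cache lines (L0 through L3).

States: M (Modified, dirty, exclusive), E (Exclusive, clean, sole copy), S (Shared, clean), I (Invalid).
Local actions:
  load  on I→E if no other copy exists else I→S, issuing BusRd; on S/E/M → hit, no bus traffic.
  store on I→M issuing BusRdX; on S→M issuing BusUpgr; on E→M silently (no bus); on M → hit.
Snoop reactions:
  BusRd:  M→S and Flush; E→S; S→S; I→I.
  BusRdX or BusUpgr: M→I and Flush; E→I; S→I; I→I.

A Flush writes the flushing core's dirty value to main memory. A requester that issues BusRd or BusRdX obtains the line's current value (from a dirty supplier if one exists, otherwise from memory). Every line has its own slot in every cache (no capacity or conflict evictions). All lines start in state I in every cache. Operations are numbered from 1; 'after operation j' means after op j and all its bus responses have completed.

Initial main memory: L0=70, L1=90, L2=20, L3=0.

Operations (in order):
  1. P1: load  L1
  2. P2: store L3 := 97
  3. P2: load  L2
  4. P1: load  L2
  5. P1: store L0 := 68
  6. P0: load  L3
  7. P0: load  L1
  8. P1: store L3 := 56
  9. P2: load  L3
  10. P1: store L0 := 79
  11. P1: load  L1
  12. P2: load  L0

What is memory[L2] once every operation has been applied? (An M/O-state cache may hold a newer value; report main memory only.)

memory[L2] = 20

1. P1: load  L1  bus=[BusRd]  L1: P0=I P1=E P2=I  mem[L1]=90
2. P2: store L3 := 97  bus=[BusRdX]  L3: P0=I P1=I P2=M  mem[L3]=0
3. P2: load  L2  bus=[BusRd]  L2: P0=I P1=I P2=E  mem[L2]=20
4. P1: load  L2  bus=[BusRd]  L2: P0=I P1=S P2=S  mem[L2]=20
5. P1: store L0 := 68  bus=[BusRdX]  L0: P0=I P1=M P2=I  mem[L0]=70
6. P0: load  L3  bus=[BusRd,Flush]  L3: P0=S P1=I P2=S  mem[L3]=97
7. P0: load  L1  bus=[BusRd]  L1: P0=S P1=S P2=I  mem[L1]=90
8. P1: store L3 := 56  bus=[BusRdX]  L3: P0=I P1=M P2=I  mem[L3]=97
9. P2: load  L3  bus=[BusRd,Flush]  L3: P0=I P1=S P2=S  mem[L3]=56
10. P1: store L0 := 79  bus=[-]  L0: P0=I P1=M P2=I  mem[L0]=70
11. P1: load  L1  bus=[-]  L1: P0=S P1=S P2=I  mem[L1]=90
12. P2: load  L0  bus=[BusRd,Flush]  L0: P0=I P1=S P2=S  mem[L0]=79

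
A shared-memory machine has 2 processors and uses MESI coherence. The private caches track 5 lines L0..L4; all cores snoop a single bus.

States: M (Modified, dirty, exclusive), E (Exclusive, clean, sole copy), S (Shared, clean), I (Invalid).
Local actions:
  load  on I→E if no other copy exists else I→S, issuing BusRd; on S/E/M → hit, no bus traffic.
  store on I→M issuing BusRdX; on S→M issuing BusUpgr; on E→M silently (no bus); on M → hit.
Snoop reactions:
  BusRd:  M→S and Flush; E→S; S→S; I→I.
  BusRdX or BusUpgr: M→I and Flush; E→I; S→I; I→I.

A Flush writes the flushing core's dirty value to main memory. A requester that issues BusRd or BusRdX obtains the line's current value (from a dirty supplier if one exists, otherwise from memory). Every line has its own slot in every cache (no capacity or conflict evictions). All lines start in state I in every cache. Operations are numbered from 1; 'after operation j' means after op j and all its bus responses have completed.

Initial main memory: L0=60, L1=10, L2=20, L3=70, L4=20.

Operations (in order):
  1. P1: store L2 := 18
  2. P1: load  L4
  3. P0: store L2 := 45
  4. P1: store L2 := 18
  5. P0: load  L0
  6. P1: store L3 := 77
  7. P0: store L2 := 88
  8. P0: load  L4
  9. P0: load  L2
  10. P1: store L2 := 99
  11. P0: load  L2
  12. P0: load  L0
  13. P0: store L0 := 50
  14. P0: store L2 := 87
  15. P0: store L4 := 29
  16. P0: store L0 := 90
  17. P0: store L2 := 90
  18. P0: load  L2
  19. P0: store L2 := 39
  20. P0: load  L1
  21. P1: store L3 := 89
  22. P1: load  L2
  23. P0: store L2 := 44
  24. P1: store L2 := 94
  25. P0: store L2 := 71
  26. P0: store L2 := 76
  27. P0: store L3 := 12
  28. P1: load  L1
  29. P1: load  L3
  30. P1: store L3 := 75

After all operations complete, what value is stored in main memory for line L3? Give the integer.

memory[L3] = 12

step 1: P1: store L2 := 18  ⟶  IM  (L2)  txn=BusRdX  M[L2]=20
step 2: P1: load  L4  ⟶  IE  (L4)  txn=BusRd  M[L4]=20
step 3: P0: store L2 := 45  ⟶  MI  (L2)  txn=BusRdX+Flush  M[L2]=18
step 4: P1: store L2 := 18  ⟶  IM  (L2)  txn=BusRdX+Flush  M[L2]=45
step 5: P0: load  L0  ⟶  EI  (L0)  txn=BusRd  M[L0]=60
step 6: P1: store L3 := 77  ⟶  IM  (L3)  txn=BusRdX  M[L3]=70
step 7: P0: store L2 := 88  ⟶  MI  (L2)  txn=BusRdX+Flush  M[L2]=18
step 8: P0: load  L4  ⟶  SS  (L4)  txn=BusRd  M[L4]=20
step 9: P0: load  L2  ⟶  MI  (L2)  txn=∅  M[L2]=18
step 10: P1: store L2 := 99  ⟶  IM  (L2)  txn=BusRdX+Flush  M[L2]=88
step 11: P0: load  L2  ⟶  SS  (L2)  txn=BusRd+Flush  M[L2]=99
step 12: P0: load  L0  ⟶  EI  (L0)  txn=∅  M[L0]=60
step 13: P0: store L0 := 50  ⟶  MI  (L0)  txn=∅  M[L0]=60
step 14: P0: store L2 := 87  ⟶  MI  (L2)  txn=BusUpgr  M[L2]=99
step 15: P0: store L4 := 29  ⟶  MI  (L4)  txn=BusUpgr  M[L4]=20
step 16: P0: store L0 := 90  ⟶  MI  (L0)  txn=∅  M[L0]=60
step 17: P0: store L2 := 90  ⟶  MI  (L2)  txn=∅  M[L2]=99
step 18: P0: load  L2  ⟶  MI  (L2)  txn=∅  M[L2]=99
step 19: P0: store L2 := 39  ⟶  MI  (L2)  txn=∅  M[L2]=99
step 20: P0: load  L1  ⟶  EI  (L1)  txn=BusRd  M[L1]=10
step 21: P1: store L3 := 89  ⟶  IM  (L3)  txn=∅  M[L3]=70
step 22: P1: load  L2  ⟶  SS  (L2)  txn=BusRd+Flush  M[L2]=39
step 23: P0: store L2 := 44  ⟶  MI  (L2)  txn=BusUpgr  M[L2]=39
step 24: P1: store L2 := 94  ⟶  IM  (L2)  txn=BusRdX+Flush  M[L2]=44
step 25: P0: store L2 := 71  ⟶  MI  (L2)  txn=BusRdX+Flush  M[L2]=94
step 26: P0: store L2 := 76  ⟶  MI  (L2)  txn=∅  M[L2]=94
step 27: P0: store L3 := 12  ⟶  MI  (L3)  txn=BusRdX+Flush  M[L3]=89
step 28: P1: load  L1  ⟶  SS  (L1)  txn=BusRd  M[L1]=10
step 29: P1: load  L3  ⟶  SS  (L3)  txn=BusRd+Flush  M[L3]=12
step 30: P1: store L3 := 75  ⟶  IM  (L3)  txn=BusUpgr  M[L3]=12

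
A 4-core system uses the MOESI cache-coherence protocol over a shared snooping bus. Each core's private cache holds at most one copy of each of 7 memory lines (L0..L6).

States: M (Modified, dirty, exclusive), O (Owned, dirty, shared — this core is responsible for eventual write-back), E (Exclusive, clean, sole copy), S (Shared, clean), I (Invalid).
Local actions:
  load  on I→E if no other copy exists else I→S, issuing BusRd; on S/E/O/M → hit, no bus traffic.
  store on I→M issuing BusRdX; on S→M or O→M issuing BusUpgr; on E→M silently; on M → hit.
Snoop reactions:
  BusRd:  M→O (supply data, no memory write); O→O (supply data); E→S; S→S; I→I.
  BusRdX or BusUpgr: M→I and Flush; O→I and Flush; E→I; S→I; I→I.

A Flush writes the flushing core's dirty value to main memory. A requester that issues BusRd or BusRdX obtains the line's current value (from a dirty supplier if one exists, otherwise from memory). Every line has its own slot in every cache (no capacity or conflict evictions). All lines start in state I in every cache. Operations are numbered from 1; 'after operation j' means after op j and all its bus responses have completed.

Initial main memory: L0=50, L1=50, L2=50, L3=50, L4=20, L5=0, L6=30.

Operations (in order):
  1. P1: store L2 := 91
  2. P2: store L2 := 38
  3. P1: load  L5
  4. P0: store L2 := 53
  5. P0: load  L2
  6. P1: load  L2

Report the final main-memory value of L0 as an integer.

1. P1: store L2 := 91  bus=[BusRdX]  L2: P0=I P1=M P2=I P3=I  mem[L2]=50
2. P2: store L2 := 38  bus=[BusRdX,Flush]  L2: P0=I P1=I P2=M P3=I  mem[L2]=91
3. P1: load  L5  bus=[BusRd]  L5: P0=I P1=E P2=I P3=I  mem[L5]=0
4. P0: store L2 := 53  bus=[BusRdX,Flush]  L2: P0=M P1=I P2=I P3=I  mem[L2]=38
5. P0: load  L2  bus=[-]  L2: P0=M P1=I P2=I P3=I  mem[L2]=38
6. P1: load  L2  bus=[BusRd]  L2: P0=O P1=S P2=I P3=I  mem[L2]=38

memory[L0] = 50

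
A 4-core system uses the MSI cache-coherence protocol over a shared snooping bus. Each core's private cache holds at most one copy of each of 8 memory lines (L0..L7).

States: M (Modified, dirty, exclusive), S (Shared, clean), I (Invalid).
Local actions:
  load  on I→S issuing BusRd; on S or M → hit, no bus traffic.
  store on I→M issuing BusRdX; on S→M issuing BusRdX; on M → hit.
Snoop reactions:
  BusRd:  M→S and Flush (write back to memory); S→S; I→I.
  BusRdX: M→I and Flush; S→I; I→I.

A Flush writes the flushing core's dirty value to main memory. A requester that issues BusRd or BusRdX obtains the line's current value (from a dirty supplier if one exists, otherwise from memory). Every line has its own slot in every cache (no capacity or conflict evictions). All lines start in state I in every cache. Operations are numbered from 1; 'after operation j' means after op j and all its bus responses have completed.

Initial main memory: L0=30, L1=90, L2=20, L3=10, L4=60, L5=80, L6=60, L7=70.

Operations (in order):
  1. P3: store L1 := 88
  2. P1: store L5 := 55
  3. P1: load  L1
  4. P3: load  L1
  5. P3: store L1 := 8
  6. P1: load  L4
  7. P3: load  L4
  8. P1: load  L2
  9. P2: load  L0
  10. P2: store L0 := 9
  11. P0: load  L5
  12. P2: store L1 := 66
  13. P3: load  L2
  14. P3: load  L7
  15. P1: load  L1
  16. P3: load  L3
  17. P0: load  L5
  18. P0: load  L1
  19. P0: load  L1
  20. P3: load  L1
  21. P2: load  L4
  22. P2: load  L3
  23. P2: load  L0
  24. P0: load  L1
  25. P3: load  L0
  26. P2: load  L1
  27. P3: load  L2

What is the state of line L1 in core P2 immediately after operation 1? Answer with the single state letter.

[1] P3: store L1 := 88 | P0:I, P1:I, P2:I, P3:M(88) | bus: BusRdX
[2] P1: store L5 := 55 | P0:I, P1:M(55), P2:I, P3:I | bus: BusRdX
[3] P1: load  L1 | P0:I, P1:S(88), P2:I, P3:S(88) | bus: BusRd,Flush
[4] P3: load  L1 | P0:I, P1:S(88), P2:I, P3:S(88) | bus: none
[5] P3: store L1 := 8 | P0:I, P1:I, P2:I, P3:M(8) | bus: BusRdX
[6] P1: load  L4 | P0:I, P1:S(60), P2:I, P3:I | bus: BusRd
[7] P3: load  L4 | P0:I, P1:S(60), P2:I, P3:S(60) | bus: BusRd
[8] P1: load  L2 | P0:I, P1:S(20), P2:I, P3:I | bus: BusRd
[9] P2: load  L0 | P0:I, P1:I, P2:S(30), P3:I | bus: BusRd
[10] P2: store L0 := 9 | P0:I, P1:I, P2:M(9), P3:I | bus: BusRdX
[11] P0: load  L5 | P0:S(55), P1:S(55), P2:I, P3:I | bus: BusRd,Flush
[12] P2: store L1 := 66 | P0:I, P1:I, P2:M(66), P3:I | bus: BusRdX,Flush
[13] P3: load  L2 | P0:I, P1:S(20), P2:I, P3:S(20) | bus: BusRd
[14] P3: load  L7 | P0:I, P1:I, P2:I, P3:S(70) | bus: BusRd
[15] P1: load  L1 | P0:I, P1:S(66), P2:S(66), P3:I | bus: BusRd,Flush
[16] P3: load  L3 | P0:I, P1:I, P2:I, P3:S(10) | bus: BusRd
[17] P0: load  L5 | P0:S(55), P1:S(55), P2:I, P3:I | bus: none
[18] P0: load  L1 | P0:S(66), P1:S(66), P2:S(66), P3:I | bus: BusRd
[19] P0: load  L1 | P0:S(66), P1:S(66), P2:S(66), P3:I | bus: none
[20] P3: load  L1 | P0:S(66), P1:S(66), P2:S(66), P3:S(66) | bus: BusRd
[21] P2: load  L4 | P0:I, P1:S(60), P2:S(60), P3:S(60) | bus: BusRd
[22] P2: load  L3 | P0:I, P1:I, P2:S(10), P3:S(10) | bus: BusRd
[23] P2: load  L0 | P0:I, P1:I, P2:M(9), P3:I | bus: none
[24] P0: load  L1 | P0:S(66), P1:S(66), P2:S(66), P3:S(66) | bus: none
[25] P3: load  L0 | P0:I, P1:I, P2:S(9), P3:S(9) | bus: BusRd,Flush
[26] P2: load  L1 | P0:S(66), P1:S(66), P2:S(66), P3:S(66) | bus: none
[27] P3: load  L2 | P0:I, P1:S(20), P2:I, P3:S(20) | bus: none

state = I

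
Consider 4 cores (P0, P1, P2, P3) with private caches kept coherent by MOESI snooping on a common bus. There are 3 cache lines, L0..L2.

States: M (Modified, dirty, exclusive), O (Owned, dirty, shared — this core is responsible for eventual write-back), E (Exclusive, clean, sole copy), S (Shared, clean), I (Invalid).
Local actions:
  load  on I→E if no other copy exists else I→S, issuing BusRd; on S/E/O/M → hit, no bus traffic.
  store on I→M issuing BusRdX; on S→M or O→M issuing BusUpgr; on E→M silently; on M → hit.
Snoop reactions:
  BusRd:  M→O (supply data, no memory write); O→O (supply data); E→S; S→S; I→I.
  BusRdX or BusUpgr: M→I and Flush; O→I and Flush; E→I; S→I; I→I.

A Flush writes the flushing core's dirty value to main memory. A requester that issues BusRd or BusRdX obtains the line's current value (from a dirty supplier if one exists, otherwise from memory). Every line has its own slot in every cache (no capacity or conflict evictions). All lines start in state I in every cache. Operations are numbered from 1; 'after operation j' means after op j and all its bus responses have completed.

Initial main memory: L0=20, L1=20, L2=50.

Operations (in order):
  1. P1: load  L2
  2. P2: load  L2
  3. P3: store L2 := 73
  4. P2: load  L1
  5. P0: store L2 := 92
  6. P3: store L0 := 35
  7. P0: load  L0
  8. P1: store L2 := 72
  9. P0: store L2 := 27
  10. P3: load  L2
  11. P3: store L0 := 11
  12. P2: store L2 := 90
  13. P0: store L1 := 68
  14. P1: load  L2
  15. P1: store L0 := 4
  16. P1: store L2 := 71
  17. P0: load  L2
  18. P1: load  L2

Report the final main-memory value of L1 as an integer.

memory[L1] = 20

[1] P1: load  L2 | P0:I, P1:E(50), P2:I, P3:I | bus: BusRd
[2] P2: load  L2 | P0:I, P1:S(50), P2:S(50), P3:I | bus: BusRd
[3] P3: store L2 := 73 | P0:I, P1:I, P2:I, P3:M(73) | bus: BusRdX
[4] P2: load  L1 | P0:I, P1:I, P2:E(20), P3:I | bus: BusRd
[5] P0: store L2 := 92 | P0:M(92), P1:I, P2:I, P3:I | bus: BusRdX,Flush
[6] P3: store L0 := 35 | P0:I, P1:I, P2:I, P3:M(35) | bus: BusRdX
[7] P0: load  L0 | P0:S(35), P1:I, P2:I, P3:O(35) | bus: BusRd
[8] P1: store L2 := 72 | P0:I, P1:M(72), P2:I, P3:I | bus: BusRdX,Flush
[9] P0: store L2 := 27 | P0:M(27), P1:I, P2:I, P3:I | bus: BusRdX,Flush
[10] P3: load  L2 | P0:O(27), P1:I, P2:I, P3:S(27) | bus: BusRd
[11] P3: store L0 := 11 | P0:I, P1:I, P2:I, P3:M(11) | bus: BusUpgr
[12] P2: store L2 := 90 | P0:I, P1:I, P2:M(90), P3:I | bus: BusRdX,Flush
[13] P0: store L1 := 68 | P0:M(68), P1:I, P2:I, P3:I | bus: BusRdX
[14] P1: load  L2 | P0:I, P1:S(90), P2:O(90), P3:I | bus: BusRd
[15] P1: store L0 := 4 | P0:I, P1:M(4), P2:I, P3:I | bus: BusRdX,Flush
[16] P1: store L2 := 71 | P0:I, P1:M(71), P2:I, P3:I | bus: BusUpgr,Flush
[17] P0: load  L2 | P0:S(71), P1:O(71), P2:I, P3:I | bus: BusRd
[18] P1: load  L2 | P0:S(71), P1:O(71), P2:I, P3:I | bus: none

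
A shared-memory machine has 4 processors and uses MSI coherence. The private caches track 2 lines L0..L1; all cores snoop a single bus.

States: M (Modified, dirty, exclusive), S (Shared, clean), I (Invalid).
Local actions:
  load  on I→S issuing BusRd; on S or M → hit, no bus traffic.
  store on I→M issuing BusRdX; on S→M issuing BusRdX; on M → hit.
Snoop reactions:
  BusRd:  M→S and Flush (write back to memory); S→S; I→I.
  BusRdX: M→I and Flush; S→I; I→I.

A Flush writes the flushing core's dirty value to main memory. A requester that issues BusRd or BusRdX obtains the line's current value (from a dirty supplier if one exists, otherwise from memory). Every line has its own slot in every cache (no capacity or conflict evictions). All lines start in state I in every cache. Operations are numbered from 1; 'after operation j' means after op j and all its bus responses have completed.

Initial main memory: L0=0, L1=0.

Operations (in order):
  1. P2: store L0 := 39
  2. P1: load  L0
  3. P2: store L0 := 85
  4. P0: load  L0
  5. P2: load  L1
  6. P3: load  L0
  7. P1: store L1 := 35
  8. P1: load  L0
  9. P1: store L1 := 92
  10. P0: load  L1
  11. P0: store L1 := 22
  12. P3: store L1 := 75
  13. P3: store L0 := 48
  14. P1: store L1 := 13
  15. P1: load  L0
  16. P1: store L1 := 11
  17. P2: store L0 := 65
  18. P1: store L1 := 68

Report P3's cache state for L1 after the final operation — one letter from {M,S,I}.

step 1: P2: store L0 := 39  ⟶  IIMI  (L0)  txn=BusRdX  M[L0]=0
step 2: P1: load  L0  ⟶  ISSI  (L0)  txn=BusRd+Flush  M[L0]=39
step 3: P2: store L0 := 85  ⟶  IIMI  (L0)  txn=BusRdX  M[L0]=39
step 4: P0: load  L0  ⟶  SISI  (L0)  txn=BusRd+Flush  M[L0]=85
step 5: P2: load  L1  ⟶  IISI  (L1)  txn=BusRd  M[L1]=0
step 6: P3: load  L0  ⟶  SISS  (L0)  txn=BusRd  M[L0]=85
step 7: P1: store L1 := 35  ⟶  IMII  (L1)  txn=BusRdX  M[L1]=0
step 8: P1: load  L0  ⟶  SSSS  (L0)  txn=BusRd  M[L0]=85
step 9: P1: store L1 := 92  ⟶  IMII  (L1)  txn=∅  M[L1]=0
step 10: P0: load  L1  ⟶  SSII  (L1)  txn=BusRd+Flush  M[L1]=92
step 11: P0: store L1 := 22  ⟶  MIII  (L1)  txn=BusRdX  M[L1]=92
step 12: P3: store L1 := 75  ⟶  IIIM  (L1)  txn=BusRdX+Flush  M[L1]=22
step 13: P3: store L0 := 48  ⟶  IIIM  (L0)  txn=BusRdX  M[L0]=85
step 14: P1: store L1 := 13  ⟶  IMII  (L1)  txn=BusRdX+Flush  M[L1]=75
step 15: P1: load  L0  ⟶  ISIS  (L0)  txn=BusRd+Flush  M[L0]=48
step 16: P1: store L1 := 11  ⟶  IMII  (L1)  txn=∅  M[L1]=75
step 17: P2: store L0 := 65  ⟶  IIMI  (L0)  txn=BusRdX  M[L0]=48
step 18: P1: store L1 := 68  ⟶  IMII  (L1)  txn=∅  M[L1]=75

state = I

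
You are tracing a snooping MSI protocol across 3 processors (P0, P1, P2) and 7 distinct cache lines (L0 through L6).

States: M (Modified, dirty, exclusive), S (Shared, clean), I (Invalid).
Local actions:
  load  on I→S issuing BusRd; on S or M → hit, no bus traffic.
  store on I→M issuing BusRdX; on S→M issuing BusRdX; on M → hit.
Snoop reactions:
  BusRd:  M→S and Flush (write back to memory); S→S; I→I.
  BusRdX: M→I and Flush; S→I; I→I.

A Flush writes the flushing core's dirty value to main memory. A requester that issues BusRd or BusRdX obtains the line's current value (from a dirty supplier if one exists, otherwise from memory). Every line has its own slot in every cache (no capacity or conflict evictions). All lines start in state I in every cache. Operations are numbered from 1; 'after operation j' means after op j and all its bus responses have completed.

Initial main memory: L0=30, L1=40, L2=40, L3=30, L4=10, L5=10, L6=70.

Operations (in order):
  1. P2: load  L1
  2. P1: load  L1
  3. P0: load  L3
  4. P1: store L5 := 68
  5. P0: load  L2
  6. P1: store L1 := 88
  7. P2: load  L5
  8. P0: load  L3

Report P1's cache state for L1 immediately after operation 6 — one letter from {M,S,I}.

1. P2: load  L1  bus=[BusRd]  L1: P0=I P1=I P2=S  mem[L1]=40
2. P1: load  L1  bus=[BusRd]  L1: P0=I P1=S P2=S  mem[L1]=40
3. P0: load  L3  bus=[BusRd]  L3: P0=S P1=I P2=I  mem[L3]=30
4. P1: store L5 := 68  bus=[BusRdX]  L5: P0=I P1=M P2=I  mem[L5]=10
5. P0: load  L2  bus=[BusRd]  L2: P0=S P1=I P2=I  mem[L2]=40
6. P1: store L1 := 88  bus=[BusRdX]  L1: P0=I P1=M P2=I  mem[L1]=40
7. P2: load  L5  bus=[BusRd,Flush]  L5: P0=I P1=S P2=S  mem[L5]=68
8. P0: load  L3  bus=[-]  L3: P0=S P1=I P2=I  mem[L3]=30

state = M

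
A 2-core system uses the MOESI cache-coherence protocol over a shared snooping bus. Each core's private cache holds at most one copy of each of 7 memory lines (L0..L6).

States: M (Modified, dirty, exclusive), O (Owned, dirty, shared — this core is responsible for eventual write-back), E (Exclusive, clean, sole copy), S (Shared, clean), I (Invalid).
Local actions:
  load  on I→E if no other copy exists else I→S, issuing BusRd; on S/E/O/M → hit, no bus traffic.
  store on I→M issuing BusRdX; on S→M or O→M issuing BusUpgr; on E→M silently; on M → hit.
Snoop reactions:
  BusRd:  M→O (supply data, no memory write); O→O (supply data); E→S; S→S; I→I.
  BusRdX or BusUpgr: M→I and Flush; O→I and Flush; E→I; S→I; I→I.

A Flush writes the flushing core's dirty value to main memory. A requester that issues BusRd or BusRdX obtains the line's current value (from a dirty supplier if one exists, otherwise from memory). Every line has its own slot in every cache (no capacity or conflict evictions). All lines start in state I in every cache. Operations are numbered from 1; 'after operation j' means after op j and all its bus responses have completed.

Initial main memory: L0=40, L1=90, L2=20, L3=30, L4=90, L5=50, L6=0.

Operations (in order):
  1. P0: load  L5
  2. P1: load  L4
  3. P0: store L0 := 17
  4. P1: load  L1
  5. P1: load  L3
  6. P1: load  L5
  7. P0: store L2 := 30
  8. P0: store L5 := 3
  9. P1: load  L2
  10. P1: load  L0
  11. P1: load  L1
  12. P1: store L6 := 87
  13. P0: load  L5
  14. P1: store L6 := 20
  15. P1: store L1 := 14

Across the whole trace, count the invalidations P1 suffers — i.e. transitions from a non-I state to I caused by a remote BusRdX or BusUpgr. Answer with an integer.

invalidations = 1

step 1: P0: load  L5  ⟶  EI  (L5)  txn=BusRd  M[L5]=50
step 2: P1: load  L4  ⟶  IE  (L4)  txn=BusRd  M[L4]=90
step 3: P0: store L0 := 17  ⟶  MI  (L0)  txn=BusRdX  M[L0]=40
step 4: P1: load  L1  ⟶  IE  (L1)  txn=BusRd  M[L1]=90
step 5: P1: load  L3  ⟶  IE  (L3)  txn=BusRd  M[L3]=30
step 6: P1: load  L5  ⟶  SS  (L5)  txn=BusRd  M[L5]=50
step 7: P0: store L2 := 30  ⟶  MI  (L2)  txn=BusRdX  M[L2]=20
step 8: P0: store L5 := 3  ⟶  MI  (L5)  txn=BusUpgr  M[L5]=50
step 9: P1: load  L2  ⟶  OS  (L2)  txn=BusRd  M[L2]=20
step 10: P1: load  L0  ⟶  OS  (L0)  txn=BusRd  M[L0]=40
step 11: P1: load  L1  ⟶  IE  (L1)  txn=∅  M[L1]=90
step 12: P1: store L6 := 87  ⟶  IM  (L6)  txn=BusRdX  M[L6]=0
step 13: P0: load  L5  ⟶  MI  (L5)  txn=∅  M[L5]=50
step 14: P1: store L6 := 20  ⟶  IM  (L6)  txn=∅  M[L6]=0
step 15: P1: store L1 := 14  ⟶  IM  (L1)  txn=∅  M[L1]=90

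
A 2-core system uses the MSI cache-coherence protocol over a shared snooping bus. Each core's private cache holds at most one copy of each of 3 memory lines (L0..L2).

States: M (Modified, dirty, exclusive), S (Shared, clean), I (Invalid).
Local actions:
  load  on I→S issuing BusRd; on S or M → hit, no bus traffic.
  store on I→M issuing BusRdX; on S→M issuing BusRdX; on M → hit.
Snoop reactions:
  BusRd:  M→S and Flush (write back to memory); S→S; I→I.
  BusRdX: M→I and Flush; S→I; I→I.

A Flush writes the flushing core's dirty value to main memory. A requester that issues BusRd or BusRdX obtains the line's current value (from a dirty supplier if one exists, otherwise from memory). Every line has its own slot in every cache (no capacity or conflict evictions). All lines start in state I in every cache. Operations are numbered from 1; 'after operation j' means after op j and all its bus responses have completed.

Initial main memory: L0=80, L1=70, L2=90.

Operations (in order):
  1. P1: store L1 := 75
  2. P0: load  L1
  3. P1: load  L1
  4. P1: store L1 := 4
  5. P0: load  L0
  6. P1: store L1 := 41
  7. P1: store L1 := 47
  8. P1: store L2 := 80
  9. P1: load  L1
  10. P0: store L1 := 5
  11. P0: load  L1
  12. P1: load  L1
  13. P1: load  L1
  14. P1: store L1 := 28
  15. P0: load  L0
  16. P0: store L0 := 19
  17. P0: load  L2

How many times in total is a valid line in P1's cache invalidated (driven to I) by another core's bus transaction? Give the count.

invalidations = 1

step 1: P1: store L1 := 75  ⟶  IM  (L1)  txn=BusRdX  M[L1]=70
step 2: P0: load  L1  ⟶  SS  (L1)  txn=BusRd+Flush  M[L1]=75
step 3: P1: load  L1  ⟶  SS  (L1)  txn=∅  M[L1]=75
step 4: P1: store L1 := 4  ⟶  IM  (L1)  txn=BusRdX  M[L1]=75
step 5: P0: load  L0  ⟶  SI  (L0)  txn=BusRd  M[L0]=80
step 6: P1: store L1 := 41  ⟶  IM  (L1)  txn=∅  M[L1]=75
step 7: P1: store L1 := 47  ⟶  IM  (L1)  txn=∅  M[L1]=75
step 8: P1: store L2 := 80  ⟶  IM  (L2)  txn=BusRdX  M[L2]=90
step 9: P1: load  L1  ⟶  IM  (L1)  txn=∅  M[L1]=75
step 10: P0: store L1 := 5  ⟶  MI  (L1)  txn=BusRdX+Flush  M[L1]=47
step 11: P0: load  L1  ⟶  MI  (L1)  txn=∅  M[L1]=47
step 12: P1: load  L1  ⟶  SS  (L1)  txn=BusRd+Flush  M[L1]=5
step 13: P1: load  L1  ⟶  SS  (L1)  txn=∅  M[L1]=5
step 14: P1: store L1 := 28  ⟶  IM  (L1)  txn=BusRdX  M[L1]=5
step 15: P0: load  L0  ⟶  SI  (L0)  txn=∅  M[L0]=80
step 16: P0: store L0 := 19  ⟶  MI  (L0)  txn=BusRdX  M[L0]=80
step 17: P0: load  L2  ⟶  SS  (L2)  txn=BusRd+Flush  M[L2]=80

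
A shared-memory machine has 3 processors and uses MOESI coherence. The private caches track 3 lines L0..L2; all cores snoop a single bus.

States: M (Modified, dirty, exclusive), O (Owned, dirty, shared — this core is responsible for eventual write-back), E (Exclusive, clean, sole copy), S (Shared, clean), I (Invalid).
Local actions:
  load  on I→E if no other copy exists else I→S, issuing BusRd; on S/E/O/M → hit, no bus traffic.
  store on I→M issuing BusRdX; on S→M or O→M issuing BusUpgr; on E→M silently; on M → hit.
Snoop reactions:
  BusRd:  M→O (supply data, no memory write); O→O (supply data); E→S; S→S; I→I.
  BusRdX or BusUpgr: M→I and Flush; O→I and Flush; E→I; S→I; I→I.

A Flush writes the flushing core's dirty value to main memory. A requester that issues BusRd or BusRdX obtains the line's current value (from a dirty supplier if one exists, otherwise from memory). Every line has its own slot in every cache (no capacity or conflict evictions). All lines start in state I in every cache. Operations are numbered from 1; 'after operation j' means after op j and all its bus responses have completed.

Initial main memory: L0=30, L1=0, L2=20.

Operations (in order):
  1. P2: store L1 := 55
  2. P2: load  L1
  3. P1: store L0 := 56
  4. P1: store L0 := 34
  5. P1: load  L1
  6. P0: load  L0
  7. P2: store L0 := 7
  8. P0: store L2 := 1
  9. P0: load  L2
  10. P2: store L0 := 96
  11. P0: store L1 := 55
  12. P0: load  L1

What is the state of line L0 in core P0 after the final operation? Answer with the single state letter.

1. P2: store L1 := 55  bus=[BusRdX]  L1: P0=I P1=I P2=M  mem[L1]=0
2. P2: load  L1  bus=[-]  L1: P0=I P1=I P2=M  mem[L1]=0
3. P1: store L0 := 56  bus=[BusRdX]  L0: P0=I P1=M P2=I  mem[L0]=30
4. P1: store L0 := 34  bus=[-]  L0: P0=I P1=M P2=I  mem[L0]=30
5. P1: load  L1  bus=[BusRd]  L1: P0=I P1=S P2=O  mem[L1]=0
6. P0: load  L0  bus=[BusRd]  L0: P0=S P1=O P2=I  mem[L0]=30
7. P2: store L0 := 7  bus=[BusRdX,Flush]  L0: P0=I P1=I P2=M  mem[L0]=34
8. P0: store L2 := 1  bus=[BusRdX]  L2: P0=M P1=I P2=I  mem[L2]=20
9. P0: load  L2  bus=[-]  L2: P0=M P1=I P2=I  mem[L2]=20
10. P2: store L0 := 96  bus=[-]  L0: P0=I P1=I P2=M  mem[L0]=34
11. P0: store L1 := 55  bus=[BusRdX,Flush]  L1: P0=M P1=I P2=I  mem[L1]=55
12. P0: load  L1  bus=[-]  L1: P0=M P1=I P2=I  mem[L1]=55

state = I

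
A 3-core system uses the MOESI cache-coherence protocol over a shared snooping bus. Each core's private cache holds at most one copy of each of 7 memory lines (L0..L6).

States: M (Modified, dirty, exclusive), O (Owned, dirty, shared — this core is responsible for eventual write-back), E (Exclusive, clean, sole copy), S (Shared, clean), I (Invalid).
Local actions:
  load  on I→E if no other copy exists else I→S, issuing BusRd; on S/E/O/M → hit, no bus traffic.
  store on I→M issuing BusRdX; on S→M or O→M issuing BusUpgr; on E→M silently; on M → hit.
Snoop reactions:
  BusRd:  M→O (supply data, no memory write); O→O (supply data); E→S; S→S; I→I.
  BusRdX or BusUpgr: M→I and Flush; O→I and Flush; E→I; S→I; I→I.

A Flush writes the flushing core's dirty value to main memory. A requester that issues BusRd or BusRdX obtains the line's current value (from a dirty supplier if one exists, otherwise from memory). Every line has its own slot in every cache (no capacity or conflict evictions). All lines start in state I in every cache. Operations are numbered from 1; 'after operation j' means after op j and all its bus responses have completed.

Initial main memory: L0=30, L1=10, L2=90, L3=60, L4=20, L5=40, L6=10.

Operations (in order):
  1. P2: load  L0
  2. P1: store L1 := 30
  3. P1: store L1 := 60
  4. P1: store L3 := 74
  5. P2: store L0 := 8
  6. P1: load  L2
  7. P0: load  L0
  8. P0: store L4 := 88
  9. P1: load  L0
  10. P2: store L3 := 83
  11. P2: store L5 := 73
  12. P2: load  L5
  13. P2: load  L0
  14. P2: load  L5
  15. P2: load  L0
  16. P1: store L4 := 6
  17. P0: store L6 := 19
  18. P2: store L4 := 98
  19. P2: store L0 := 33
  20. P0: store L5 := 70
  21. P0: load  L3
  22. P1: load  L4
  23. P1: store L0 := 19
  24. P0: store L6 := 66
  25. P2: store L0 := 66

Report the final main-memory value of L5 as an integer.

  op1 P2: load  L0 → I/I/E on L0; bus BusRd; mem=30
  op2 P1: store L1 := 30 → I/M/I on L1; bus BusRdX; mem=10
  op3 P1: store L1 := 60 → I/M/I on L1; bus (none); mem=10
  op4 P1: store L3 := 74 → I/M/I on L3; bus BusRdX; mem=60
  op5 P2: store L0 := 8 → I/I/M on L0; bus (none); mem=30
  op6 P1: load  L2 → I/E/I on L2; bus BusRd; mem=90
  op7 P0: load  L0 → S/I/O on L0; bus BusRd; mem=30
  op8 P0: store L4 := 88 → M/I/I on L4; bus BusRdX; mem=20
  op9 P1: load  L0 → S/S/O on L0; bus BusRd; mem=30
  op10 P2: store L3 := 83 → I/I/M on L3; bus BusRdX Flush; mem=74
  op11 P2: store L5 := 73 → I/I/M on L5; bus BusRdX; mem=40
  op12 P2: load  L5 → I/I/M on L5; bus (none); mem=40
  op13 P2: load  L0 → S/S/O on L0; bus (none); mem=30
  op14 P2: load  L5 → I/I/M on L5; bus (none); mem=40
  op15 P2: load  L0 → S/S/O on L0; bus (none); mem=30
  op16 P1: store L4 := 6 → I/M/I on L4; bus BusRdX Flush; mem=88
  op17 P0: store L6 := 19 → M/I/I on L6; bus BusRdX; mem=10
  op18 P2: store L4 := 98 → I/I/M on L4; bus BusRdX Flush; mem=6
  op19 P2: store L0 := 33 → I/I/M on L0; bus BusUpgr; mem=30
  op20 P0: store L5 := 70 → M/I/I on L5; bus BusRdX Flush; mem=73
  op21 P0: load  L3 → S/I/O on L3; bus BusRd; mem=74
  op22 P1: load  L4 → I/S/O on L4; bus BusRd; mem=6
  op23 P1: store L0 := 19 → I/M/I on L0; bus BusRdX Flush; mem=33
  op24 P0: store L6 := 66 → M/I/I on L6; bus (none); mem=10
  op25 P2: store L0 := 66 → I/I/M on L0; bus BusRdX Flush; mem=19

memory[L5] = 73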